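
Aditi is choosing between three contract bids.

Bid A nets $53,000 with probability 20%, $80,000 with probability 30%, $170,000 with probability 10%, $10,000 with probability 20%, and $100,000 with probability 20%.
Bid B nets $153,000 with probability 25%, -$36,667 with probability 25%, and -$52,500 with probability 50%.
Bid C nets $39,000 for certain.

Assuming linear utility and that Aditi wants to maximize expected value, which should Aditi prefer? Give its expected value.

Bid A = 0.2 × 53000 + 0.3 × 80000 + 0.1 × 170000 + 0.2 × 10000 + 0.2 × 100000 = 10600 + 24000 + 17000 + 2000 + 20000 = 73600
Bid B = 0.25 × 153000 + 0.25 × (-36667) + 0.5 × (-52500) = 38250 − 9166.75 − 26250 = 2833.25
Bid C: 39000 (certain)

Bid A ($73,600)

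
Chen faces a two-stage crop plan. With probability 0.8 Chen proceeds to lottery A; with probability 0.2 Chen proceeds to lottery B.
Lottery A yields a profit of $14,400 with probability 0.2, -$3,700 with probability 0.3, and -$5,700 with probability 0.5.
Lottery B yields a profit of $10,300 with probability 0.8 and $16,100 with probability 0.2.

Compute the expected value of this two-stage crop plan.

EV(A) = 0.2 × 14400 + 0.3 × (-3700) + 0.5 × (-5700) = 2880 − 1110 − 2850 = -1080
EV(B) = 0.8 × 10300 + 0.2 × 16100 = 8240 + 3220 = 11460
Overall = 0.8 × (-1080) + 0.2 × 11460 = -864 + 2292 = 1428

$1,428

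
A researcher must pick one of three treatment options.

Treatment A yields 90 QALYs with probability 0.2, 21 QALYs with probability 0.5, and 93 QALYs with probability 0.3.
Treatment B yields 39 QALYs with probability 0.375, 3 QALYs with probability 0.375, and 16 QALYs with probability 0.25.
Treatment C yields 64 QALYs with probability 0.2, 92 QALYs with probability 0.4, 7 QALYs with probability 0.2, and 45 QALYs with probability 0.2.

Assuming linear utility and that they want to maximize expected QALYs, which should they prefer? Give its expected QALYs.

Treatment C (60 QALYs)

Treatment A = 0.2 × 90 + 0.5 × 21 + 0.3 × 93 = 18 + 10.5 + 27.9 = 56.4
Treatment B = 0.375 × 39 + 0.375 × 3 + 0.25 × 16 = 14.625 + 1.125 + 4 = 19.75
Treatment C = 0.2 × 64 + 0.4 × 92 + 0.2 × 7 + 0.2 × 45 = 12.8 + 36.8 + 1.4 + 9 = 60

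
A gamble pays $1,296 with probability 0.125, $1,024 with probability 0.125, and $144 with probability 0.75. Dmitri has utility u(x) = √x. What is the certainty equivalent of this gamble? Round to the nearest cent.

E[u] = 0.125·√1296 + 0.125·√1024 + 0.75·√144 = 0.125·36 + 0.125·32 + 0.75·12 = 17.5
CE = (17.5)² = 306.25

$306.25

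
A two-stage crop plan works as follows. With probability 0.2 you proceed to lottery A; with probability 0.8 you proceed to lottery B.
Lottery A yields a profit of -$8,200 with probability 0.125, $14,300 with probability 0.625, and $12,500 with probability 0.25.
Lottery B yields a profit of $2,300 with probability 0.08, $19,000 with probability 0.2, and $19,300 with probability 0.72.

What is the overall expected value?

EV(A) = 0.125 × (-8200) + 0.625 × 14300 + 0.25 × 12500 = -1025 + 8937.5 + 3125 = 11037.5
EV(B) = 0.08 × 2300 + 0.2 × 19000 + 0.72 × 19300 = 184 + 3800 + 13896 = 17880
Overall = 0.2 × 11037.5 + 0.8 × 17880 = 2207.5 + 14304 = 16511.5

$16,511.50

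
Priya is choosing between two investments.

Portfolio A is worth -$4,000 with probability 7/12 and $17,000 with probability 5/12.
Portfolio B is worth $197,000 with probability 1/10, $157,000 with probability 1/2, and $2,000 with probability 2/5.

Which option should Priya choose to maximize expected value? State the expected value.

Portfolio A = 7/12 × (-4000) + 5/12 × 17000 = -2333.3333 + 7083.3333 = 4750
Portfolio B = 1/10 × 197000 + 1/2 × 157000 + 2/5 × 2000 = 19700 + 78500 + 800 = 99000

Portfolio B ($99,000)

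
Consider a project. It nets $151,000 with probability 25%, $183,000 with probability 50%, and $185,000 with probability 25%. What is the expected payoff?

EV = 0.25 × 151000 + 0.5 × 183000 + 0.25 × 185000 = 37750 + 91500 + 46250 = 175500

$175,500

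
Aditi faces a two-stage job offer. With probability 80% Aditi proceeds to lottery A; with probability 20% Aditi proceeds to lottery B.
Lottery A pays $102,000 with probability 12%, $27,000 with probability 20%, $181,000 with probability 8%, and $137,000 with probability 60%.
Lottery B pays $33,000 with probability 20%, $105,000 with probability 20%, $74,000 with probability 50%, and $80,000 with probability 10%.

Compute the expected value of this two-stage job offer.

$105,976

EV(A) = 0.12 × 102000 + 0.2 × 27000 + 0.08 × 181000 + 0.6 × 137000 = 12240 + 5400 + 14480 + 82200 = 114320
EV(B) = 0.2 × 33000 + 0.2 × 105000 + 0.5 × 74000 + 0.1 × 80000 = 6600 + 21000 + 37000 + 8000 = 72600
Overall = 0.8 × 114320 + 0.2 × 72600 = 91456 + 14520 = 105976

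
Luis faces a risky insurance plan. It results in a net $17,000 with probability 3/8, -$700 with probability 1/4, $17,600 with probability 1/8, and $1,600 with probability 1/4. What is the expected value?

EV = 3/8 × 17000 + 1/4 × (-700) + 1/8 × 17600 + 1/4 × 1600 = 6375 − 175 + 2200 + 400 = 8800

$8,800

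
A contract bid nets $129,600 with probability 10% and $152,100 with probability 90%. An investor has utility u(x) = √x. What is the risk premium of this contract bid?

$81

E[u] = 0.1·√129600 + 0.9·√152100 = 0.1·360 + 0.9·390 = 387
CE = (387)² = 149769
Risk premium = EV − CE = 149850 − 149769 = 81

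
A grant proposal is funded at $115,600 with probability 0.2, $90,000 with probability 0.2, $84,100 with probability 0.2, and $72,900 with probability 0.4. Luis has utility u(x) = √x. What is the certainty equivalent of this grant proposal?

$86,436

E[u] = 0.2·√115600 + 0.2·√90000 + 0.2·√84100 + 0.4·√72900 = 0.2·340 + 0.2·300 + 0.2·290 + 0.4·270 = 294
CE = (294)² = 86436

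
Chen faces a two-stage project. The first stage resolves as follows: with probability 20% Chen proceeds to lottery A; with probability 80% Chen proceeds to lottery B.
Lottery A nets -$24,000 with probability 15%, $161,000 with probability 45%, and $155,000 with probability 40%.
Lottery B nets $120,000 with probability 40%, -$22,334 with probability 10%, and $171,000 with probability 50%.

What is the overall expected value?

$131,183.28

EV(A) = 0.15 × (-24000) + 0.45 × 161000 + 0.4 × 155000 = -3600 + 72450 + 62000 = 130850
EV(B) = 0.4 × 120000 + 0.1 × (-22334) + 0.5 × 171000 = 48000 − 2233.4 + 85500 = 131266.6
Overall = 0.2 × 130850 + 0.8 × 131266.6 = 26170 + 105013.28 = 131183.28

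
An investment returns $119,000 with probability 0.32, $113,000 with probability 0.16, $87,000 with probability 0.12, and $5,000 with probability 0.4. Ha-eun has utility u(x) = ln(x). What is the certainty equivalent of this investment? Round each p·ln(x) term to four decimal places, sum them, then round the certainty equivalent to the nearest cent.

E[u] = 0.32·ln(119000) + 0.16·ln(113000) + 0.12·ln(87000) + 0.4·ln(5000) = 3.7398 + 1.8616 + 1.3648 + 3.4069 = 10.3731
CE = e^10.3731 ≈ 31987.48

$31,987.48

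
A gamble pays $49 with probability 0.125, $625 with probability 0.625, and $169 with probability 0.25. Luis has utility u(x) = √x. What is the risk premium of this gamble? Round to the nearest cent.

E[u] = 0.125·√49 + 0.625·√625 + 0.25·√169 = 0.125·7 + 0.625·25 + 0.25·13 = 19.75
CE = (19.75)² = 390.0625
Risk premium = EV − CE = 439 − 390.0625 = 48.9375

$48.94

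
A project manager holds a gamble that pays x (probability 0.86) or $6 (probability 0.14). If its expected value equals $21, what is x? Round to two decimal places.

x = $23.44

0.86·x + 0.14·6 = 21
0.86·x = 21 − 0.84 = 20.16
x = 20.16 / 0.86 = 23.4419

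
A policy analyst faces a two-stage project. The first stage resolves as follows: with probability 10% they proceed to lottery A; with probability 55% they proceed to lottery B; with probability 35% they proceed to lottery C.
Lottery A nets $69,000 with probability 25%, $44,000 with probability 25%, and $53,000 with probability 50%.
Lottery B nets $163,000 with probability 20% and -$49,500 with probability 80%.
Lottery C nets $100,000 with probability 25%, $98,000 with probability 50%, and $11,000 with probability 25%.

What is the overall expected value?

EV(A) = 0.25 × 69000 + 0.25 × 44000 + 0.5 × 53000 = 17250 + 11000 + 26500 = 54750
EV(B) = 0.2 × 163000 + 0.8 × (-49500) = 32600 − 39600 = -7000
EV(C) = 0.25 × 100000 + 0.5 × 98000 + 0.25 × 11000 = 25000 + 49000 + 2750 = 76750
Overall = 0.1 × 54750 + 0.55 × (-7000) + 0.35 × 76750 = 5475 − 3850 + 26862.5 = 28487.5

$28,487.50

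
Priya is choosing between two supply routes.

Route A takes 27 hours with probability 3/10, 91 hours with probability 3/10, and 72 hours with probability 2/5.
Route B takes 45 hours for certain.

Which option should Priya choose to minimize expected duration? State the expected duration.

Route B (45 hours)

Route A = 3/10 × 27 + 3/10 × 91 + 2/5 × 72 = 8.1 + 27.3 + 28.8 = 64.2
Route B: 45 (certain)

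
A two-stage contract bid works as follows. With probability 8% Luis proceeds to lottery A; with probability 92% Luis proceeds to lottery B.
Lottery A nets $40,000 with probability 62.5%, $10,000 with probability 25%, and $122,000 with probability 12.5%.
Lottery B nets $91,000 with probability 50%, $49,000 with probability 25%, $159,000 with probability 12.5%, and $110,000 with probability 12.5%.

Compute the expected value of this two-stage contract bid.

$87,485

EV(A) = 0.625 × 40000 + 0.25 × 10000 + 0.125 × 122000 = 25000 + 2500 + 15250 = 42750
EV(B) = 0.5 × 91000 + 0.25 × 49000 + 0.125 × 159000 + 0.125 × 110000 = 45500 + 12250 + 19875 + 13750 = 91375
Overall = 0.08 × 42750 + 0.92 × 91375 = 3420 + 84065 = 87485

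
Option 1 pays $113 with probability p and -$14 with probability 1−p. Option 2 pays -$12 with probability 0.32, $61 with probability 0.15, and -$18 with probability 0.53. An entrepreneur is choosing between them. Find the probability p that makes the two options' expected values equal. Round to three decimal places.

EV(Option 2) = 0.32 × (-12) + 0.15 × 61 + 0.53 × (-18) = -3.84 + 9.15 − 9.54 = -4.23
p·113 + (1−p)·(-14) = -4.23
127p − 14 = -4.23
p = (-4.23 + 14) / 127

p = 0.077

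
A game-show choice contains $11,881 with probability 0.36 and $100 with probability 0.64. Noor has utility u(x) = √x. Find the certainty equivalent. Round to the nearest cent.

E[u] = 0.36·√11881 + 0.64·√100 = 0.36·109 + 0.64·10 = 45.64
CE = (45.64)² = 2083.0096

$2,083.01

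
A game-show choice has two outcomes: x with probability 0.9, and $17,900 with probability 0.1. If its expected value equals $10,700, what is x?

0.9·x + 0.1·17900 = 10700
0.9·x = 10700 − 1790 = 8910
x = 8910 / 0.9 = 9900

x = $9,900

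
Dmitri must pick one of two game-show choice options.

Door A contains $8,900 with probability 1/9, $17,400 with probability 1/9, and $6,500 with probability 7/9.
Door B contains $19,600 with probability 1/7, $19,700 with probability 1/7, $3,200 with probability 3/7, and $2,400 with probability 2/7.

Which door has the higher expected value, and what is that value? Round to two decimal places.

Door A = 1/9 × 8900 + 1/9 × 17400 + 7/9 × 6500 = 988.8889 + 1933.3333 + 5055.5556 = 7977.7778
Door B = 1/7 × 19600 + 1/7 × 19700 + 3/7 × 3200 + 2/7 × 2400 = 2800 + 2814.2857 + 1371.4286 + 685.7143 = 7671.4286

Door A ($7,977.78)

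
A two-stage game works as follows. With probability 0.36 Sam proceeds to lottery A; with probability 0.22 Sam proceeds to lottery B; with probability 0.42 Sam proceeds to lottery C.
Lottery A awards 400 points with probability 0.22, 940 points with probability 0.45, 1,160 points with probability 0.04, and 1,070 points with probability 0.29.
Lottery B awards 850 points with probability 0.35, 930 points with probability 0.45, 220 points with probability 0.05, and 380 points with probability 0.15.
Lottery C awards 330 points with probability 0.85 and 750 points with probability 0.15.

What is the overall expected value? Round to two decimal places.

EV(A) = 0.22 × 400 + 0.45 × 940 + 0.04 × 1160 + 0.29 × 1070 = 88 + 423 + 46.4 + 310.3 = 867.7
EV(B) = 0.35 × 850 + 0.45 × 930 + 0.05 × 220 + 0.15 × 380 = 297.5 + 418.5 + 11 + 57 = 784
EV(C) = 0.85 × 330 + 0.15 × 750 = 280.5 + 112.5 = 393
Overall = 0.36 × 867.7 + 0.22 × 784 + 0.42 × 393 = 312.372 + 172.48 + 165.06 = 649.912

649.91 points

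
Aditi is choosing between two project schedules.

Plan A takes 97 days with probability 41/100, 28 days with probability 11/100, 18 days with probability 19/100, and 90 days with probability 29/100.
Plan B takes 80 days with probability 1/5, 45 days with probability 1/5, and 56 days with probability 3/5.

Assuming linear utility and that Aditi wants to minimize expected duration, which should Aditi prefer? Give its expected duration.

Plan A = 41/100 × 97 + 11/100 × 28 + 19/100 × 18 + 29/100 × 90 = 39.77 + 3.08 + 3.42 + 26.1 = 72.37
Plan B = 1/5 × 80 + 1/5 × 45 + 3/5 × 56 = 16 + 9 + 33.6 = 58.6

Plan B (58.6 days)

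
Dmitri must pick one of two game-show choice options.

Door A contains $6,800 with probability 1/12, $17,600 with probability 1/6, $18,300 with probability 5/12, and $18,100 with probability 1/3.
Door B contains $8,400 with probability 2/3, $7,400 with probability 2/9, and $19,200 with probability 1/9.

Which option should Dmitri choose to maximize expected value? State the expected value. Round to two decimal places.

Door A ($17,158.33)

Door A = 1/12 × 6800 + 1/6 × 17600 + 5/12 × 18300 + 1/3 × 18100 = 566.6667 + 2933.3333 + 7625 + 6033.3333 = 17158.3333
Door B = 2/3 × 8400 + 2/9 × 7400 + 1/9 × 19200 = 5600 + 1644.4444 + 2133.3333 = 9377.7778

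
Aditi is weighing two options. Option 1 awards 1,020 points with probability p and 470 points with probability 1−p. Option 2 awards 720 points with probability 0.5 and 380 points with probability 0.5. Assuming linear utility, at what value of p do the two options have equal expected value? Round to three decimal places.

EV(Option 2) = 0.5 × 720 + 0.5 × 380 = 360 + 190 = 550
p·1020 + (1−p)·470 = 550
550p + 470 = 550
p = (550 − 470) / 550

p = 0.145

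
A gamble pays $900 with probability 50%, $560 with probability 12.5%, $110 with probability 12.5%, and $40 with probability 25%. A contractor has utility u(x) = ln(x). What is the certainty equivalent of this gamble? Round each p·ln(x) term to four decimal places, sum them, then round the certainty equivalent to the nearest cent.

$299.47

E[u] = 0.5·ln(900) + 0.125·ln(560) + 0.125·ln(110) + 0.25·ln(40) = 3.4012 + 0.7910 + 0.5876 + 0.9222 = 5.7020
CE = e^5.7020 ≈ 299.47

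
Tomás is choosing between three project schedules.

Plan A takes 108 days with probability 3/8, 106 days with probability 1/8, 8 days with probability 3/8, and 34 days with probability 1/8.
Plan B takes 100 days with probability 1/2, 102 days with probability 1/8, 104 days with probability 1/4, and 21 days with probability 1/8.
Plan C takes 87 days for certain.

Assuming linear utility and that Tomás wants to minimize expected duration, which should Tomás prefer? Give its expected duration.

Plan A = 3/8 × 108 + 1/8 × 106 + 3/8 × 8 + 1/8 × 34 = 40.5 + 13.25 + 3 + 4.25 = 61
Plan B = 1/2 × 100 + 1/8 × 102 + 1/4 × 104 + 1/8 × 21 = 50 + 12.75 + 26 + 2.625 = 91.375
Plan C: 87 (certain)

Plan A (61 days)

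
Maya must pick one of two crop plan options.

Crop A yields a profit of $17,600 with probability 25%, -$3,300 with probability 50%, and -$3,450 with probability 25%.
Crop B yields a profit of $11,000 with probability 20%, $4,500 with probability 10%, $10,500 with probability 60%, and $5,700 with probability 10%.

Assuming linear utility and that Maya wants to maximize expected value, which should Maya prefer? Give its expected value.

Crop B ($9,520)

Crop A = 0.25 × 17600 + 0.5 × (-3300) + 0.25 × (-3450) = 4400 − 1650 − 862.5 = 1887.5
Crop B = 0.2 × 11000 + 0.1 × 4500 + 0.6 × 10500 + 0.1 × 5700 = 2200 + 450 + 6300 + 570 = 9520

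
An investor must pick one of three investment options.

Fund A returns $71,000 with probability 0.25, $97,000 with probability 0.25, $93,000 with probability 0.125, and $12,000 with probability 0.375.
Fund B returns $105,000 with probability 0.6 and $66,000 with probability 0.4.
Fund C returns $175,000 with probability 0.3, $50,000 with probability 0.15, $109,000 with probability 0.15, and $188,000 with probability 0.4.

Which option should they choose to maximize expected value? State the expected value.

Fund C ($151,550)

Fund A = 0.25 × 71000 + 0.25 × 97000 + 0.125 × 93000 + 0.375 × 12000 = 17750 + 24250 + 11625 + 4500 = 58125
Fund B = 0.6 × 105000 + 0.4 × 66000 = 63000 + 26400 = 89400
Fund C = 0.3 × 175000 + 0.15 × 50000 + 0.15 × 109000 + 0.4 × 188000 = 52500 + 7500 + 16350 + 75200 = 151550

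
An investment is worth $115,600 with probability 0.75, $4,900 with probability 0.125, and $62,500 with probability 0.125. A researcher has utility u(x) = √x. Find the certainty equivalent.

E[u] = 0.75·√115600 + 0.125·√4900 + 0.125·√62500 = 0.75·340 + 0.125·70 + 0.125·250 = 295
CE = (295)² = 87025

$87,025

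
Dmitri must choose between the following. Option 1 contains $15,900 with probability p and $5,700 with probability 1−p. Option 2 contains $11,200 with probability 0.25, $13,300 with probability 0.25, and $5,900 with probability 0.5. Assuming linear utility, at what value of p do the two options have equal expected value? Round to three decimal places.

EV(Option 2) = 0.25 × 11200 + 0.25 × 13300 + 0.5 × 5900 = 2800 + 3325 + 2950 = 9075
p·15900 + (1−p)·5700 = 9075
10200p + 5700 = 9075
p = (9075 − 5700) / 10200

p = 0.331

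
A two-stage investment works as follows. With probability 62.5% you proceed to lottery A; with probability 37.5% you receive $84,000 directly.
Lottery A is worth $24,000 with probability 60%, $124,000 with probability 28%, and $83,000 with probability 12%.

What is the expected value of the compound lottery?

EV(A) = 0.6 × 24000 + 0.28 × 124000 + 0.12 × 83000 = 14400 + 34720 + 9960 = 59080
Branch B: 84000 (certain)
Overall = 0.625 × 59080 + 0.375 × 84000 = 36925 + 31500 = 68425

$68,425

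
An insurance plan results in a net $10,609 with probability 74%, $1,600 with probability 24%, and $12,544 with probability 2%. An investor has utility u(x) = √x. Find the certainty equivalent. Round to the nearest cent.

$7,754.56

E[u] = 0.74·√10609 + 0.24·√1600 + 0.02·√12544 = 0.74·103 + 0.24·40 + 0.02·112 = 88.06
CE = (88.06)² = 7754.5636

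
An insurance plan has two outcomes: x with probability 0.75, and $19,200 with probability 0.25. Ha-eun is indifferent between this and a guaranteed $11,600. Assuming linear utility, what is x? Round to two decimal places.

x = $9,066.67

0.75·x + 0.25·19200 = 11600
0.75·x = 11600 − 4800 = 6800
x = 6800 / 0.75 = 9066.6667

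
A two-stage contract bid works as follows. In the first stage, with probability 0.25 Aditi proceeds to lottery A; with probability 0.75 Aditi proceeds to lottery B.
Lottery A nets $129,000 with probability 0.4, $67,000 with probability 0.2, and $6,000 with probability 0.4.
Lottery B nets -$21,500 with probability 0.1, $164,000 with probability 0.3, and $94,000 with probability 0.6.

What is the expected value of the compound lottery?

EV(A) = 0.4 × 129000 + 0.2 × 67000 + 0.4 × 6000 = 51600 + 13400 + 2400 = 67400
EV(B) = 0.1 × (-21500) + 0.3 × 164000 + 0.6 × 94000 = -2150 + 49200 + 56400 = 103450
Overall = 0.25 × 67400 + 0.75 × 103450 = 16850 + 77587.5 = 94437.5

$94,437.50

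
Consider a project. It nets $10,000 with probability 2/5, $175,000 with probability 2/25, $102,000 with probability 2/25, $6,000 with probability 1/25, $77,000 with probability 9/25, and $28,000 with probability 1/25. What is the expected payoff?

EV = 2/5 × 10000 + 2/25 × 175000 + 2/25 × 102000 + 1/25 × 6000 + 9/25 × 77000 + 1/25 × 28000 = 4000 + 14000 + 8160 + 240 + 27720 + 1120 = 55240

$55,240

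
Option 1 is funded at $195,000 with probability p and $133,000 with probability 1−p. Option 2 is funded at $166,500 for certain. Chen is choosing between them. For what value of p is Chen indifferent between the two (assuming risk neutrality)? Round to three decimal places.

p·195000 + (1−p)·133000 = 166500
62000p + 133000 = 166500
p = (166500 − 133000) / 62000

p = 0.540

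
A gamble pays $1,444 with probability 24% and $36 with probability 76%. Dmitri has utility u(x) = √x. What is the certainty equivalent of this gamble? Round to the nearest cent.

E[u] = 0.24·√1444 + 0.76·√36 = 0.24·38 + 0.76·6 = 13.68
CE = (13.68)² = 187.1424

$187.14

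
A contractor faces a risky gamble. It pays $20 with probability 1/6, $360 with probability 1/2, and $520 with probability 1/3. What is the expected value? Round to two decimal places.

EV = 1/6 × 20 + 1/2 × 360 + 1/3 × 520 = 3.3333 + 180 + 173.3333 = 356.6667

$356.67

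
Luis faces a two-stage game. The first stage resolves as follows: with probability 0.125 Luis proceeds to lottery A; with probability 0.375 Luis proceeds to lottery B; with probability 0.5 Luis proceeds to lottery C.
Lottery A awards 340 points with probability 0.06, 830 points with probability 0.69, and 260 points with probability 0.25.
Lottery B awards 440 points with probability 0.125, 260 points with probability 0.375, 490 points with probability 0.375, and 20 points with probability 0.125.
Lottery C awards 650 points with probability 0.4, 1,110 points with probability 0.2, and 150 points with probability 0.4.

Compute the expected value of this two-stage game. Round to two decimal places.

480.29 points

EV(A) = 0.06 × 340 + 0.69 × 830 + 0.25 × 260 = 20.4 + 572.7 + 65 = 658.1
EV(B) = 0.125 × 440 + 0.375 × 260 + 0.375 × 490 + 0.125 × 20 = 55 + 97.5 + 183.75 + 2.5 = 338.75
EV(C) = 0.4 × 650 + 0.2 × 1110 + 0.4 × 150 = 260 + 222 + 60 = 542
Overall = 0.125 × 658.1 + 0.375 × 338.75 + 0.5 × 542 = 82.2625 + 127.03125 + 271 = 480.29375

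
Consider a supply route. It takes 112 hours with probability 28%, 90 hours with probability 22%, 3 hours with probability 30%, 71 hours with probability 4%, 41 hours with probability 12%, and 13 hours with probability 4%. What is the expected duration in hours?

60.34 hours

EV = 0.28 × 112 + 0.22 × 90 + 0.3 × 3 + 0.04 × 71 + 0.12 × 41 + 0.04 × 13 = 31.36 + 19.8 + 0.9 + 2.84 + 4.92 + 0.52 = 60.34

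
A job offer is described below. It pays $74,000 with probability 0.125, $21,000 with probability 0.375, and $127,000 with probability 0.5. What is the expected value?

EV = 0.125 × 74000 + 0.375 × 21000 + 0.5 × 127000 = 9250 + 7875 + 63500 = 80625

$80,625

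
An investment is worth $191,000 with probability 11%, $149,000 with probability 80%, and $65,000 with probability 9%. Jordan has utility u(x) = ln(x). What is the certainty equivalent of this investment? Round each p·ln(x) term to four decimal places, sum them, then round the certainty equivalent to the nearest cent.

E[u] = 0.11·ln(191000) + 0.8·ln(149000) + 0.09·ln(65000) = 1.3376 + 9.5294 + 0.9974 = 11.8644
CE = e^11.8644 ≈ 142116.16

$142,116.16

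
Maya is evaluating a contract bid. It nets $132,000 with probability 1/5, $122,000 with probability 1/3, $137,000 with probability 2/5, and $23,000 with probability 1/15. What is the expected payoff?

EV = 1/5 × 132000 + 1/3 × 122000 + 2/5 × 137000 + 1/15 × 23000 = 26400 + 40666.6667 + 54800 + 1533.3333 = 123400

$123,400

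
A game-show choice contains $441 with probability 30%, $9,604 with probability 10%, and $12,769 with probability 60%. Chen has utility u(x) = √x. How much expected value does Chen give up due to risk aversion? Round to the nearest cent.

E[u] = 0.3·√441 + 0.1·√9604 + 0.6·√12769 = 0.3·21 + 0.1·98 + 0.6·113 = 83.9
CE = (83.9)² = 7039.21
Risk premium = EV − CE = 8754.1 − 7039.21 = 1714.89

$1,714.89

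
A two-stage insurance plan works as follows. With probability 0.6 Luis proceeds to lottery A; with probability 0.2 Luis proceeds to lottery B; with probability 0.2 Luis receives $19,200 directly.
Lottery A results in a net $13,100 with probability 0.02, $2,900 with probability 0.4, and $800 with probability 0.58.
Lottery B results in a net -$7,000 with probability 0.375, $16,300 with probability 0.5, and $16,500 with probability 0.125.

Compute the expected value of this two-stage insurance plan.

EV(A) = 0.02 × 13100 + 0.4 × 2900 + 0.58 × 800 = 262 + 1160 + 464 = 1886
EV(B) = 0.375 × (-7000) + 0.5 × 16300 + 0.125 × 16500 = -2625 + 8150 + 2062.5 = 7587.5
Branch C: 19200 (certain)
Overall = 0.6 × 1886 + 0.2 × 7587.5 + 0.2 × 19200 = 1131.6 + 1517.5 + 3840 = 6489.1

$6,489.10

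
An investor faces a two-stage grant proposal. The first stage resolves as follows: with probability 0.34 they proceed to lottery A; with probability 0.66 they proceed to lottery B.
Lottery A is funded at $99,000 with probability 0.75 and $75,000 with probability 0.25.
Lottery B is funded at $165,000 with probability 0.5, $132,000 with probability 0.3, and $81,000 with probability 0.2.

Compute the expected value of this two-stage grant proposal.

EV(A) = 0.75 × 99000 + 0.25 × 75000 = 74250 + 18750 = 93000
EV(B) = 0.5 × 165000 + 0.3 × 132000 + 0.2 × 81000 = 82500 + 39600 + 16200 = 138300
Overall = 0.34 × 93000 + 0.66 × 138300 = 31620 + 91278 = 122898

$122,898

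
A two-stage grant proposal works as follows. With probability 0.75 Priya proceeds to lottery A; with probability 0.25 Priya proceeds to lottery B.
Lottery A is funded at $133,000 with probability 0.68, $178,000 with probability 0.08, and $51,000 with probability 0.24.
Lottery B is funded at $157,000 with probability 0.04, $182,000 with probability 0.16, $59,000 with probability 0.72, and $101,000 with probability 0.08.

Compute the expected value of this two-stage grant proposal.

EV(A) = 0.68 × 133000 + 0.08 × 178000 + 0.24 × 51000 = 90440 + 14240 + 12240 = 116920
EV(B) = 0.04 × 157000 + 0.16 × 182000 + 0.72 × 59000 + 0.08 × 101000 = 6280 + 29120 + 42480 + 8080 = 85960
Overall = 0.75 × 116920 + 0.25 × 85960 = 87690 + 21490 = 109180

$109,180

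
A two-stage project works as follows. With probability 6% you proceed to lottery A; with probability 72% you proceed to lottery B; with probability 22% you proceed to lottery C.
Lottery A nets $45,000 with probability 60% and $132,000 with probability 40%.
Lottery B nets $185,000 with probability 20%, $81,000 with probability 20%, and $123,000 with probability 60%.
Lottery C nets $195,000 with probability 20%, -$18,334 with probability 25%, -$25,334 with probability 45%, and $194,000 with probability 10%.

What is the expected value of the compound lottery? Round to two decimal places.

EV(A) = 0.6 × 45000 + 0.4 × 132000 = 27000 + 52800 = 79800
EV(B) = 0.2 × 185000 + 0.2 × 81000 + 0.6 × 123000 = 37000 + 16200 + 73800 = 127000
EV(C) = 0.2 × 195000 + 0.25 × (-18334) + 0.45 × (-25334) + 0.1 × 194000 = 39000 − 4583.5 − 11400.3 + 19400 = 42416.2
Overall = 0.06 × 79800 + 0.72 × 127000 + 0.22 × 42416.2 = 4788 + 91440 + 9331.564 = 105559.564

$105,559.56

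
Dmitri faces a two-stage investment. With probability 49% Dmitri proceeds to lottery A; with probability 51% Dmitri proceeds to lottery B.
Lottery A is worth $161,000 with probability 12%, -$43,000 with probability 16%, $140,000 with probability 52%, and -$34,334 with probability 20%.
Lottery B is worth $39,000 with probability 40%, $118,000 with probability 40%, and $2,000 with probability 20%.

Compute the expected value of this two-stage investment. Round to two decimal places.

$70,634.87

EV(A) = 0.12 × 161000 + 0.16 × (-43000) + 0.52 × 140000 + 0.2 × (-34334) = 19320 − 6880 + 72800 − 6866.8 = 78373.2
EV(B) = 0.4 × 39000 + 0.4 × 118000 + 0.2 × 2000 = 15600 + 47200 + 400 = 63200
Overall = 0.49 × 78373.2 + 0.51 × 63200 = 38402.868 + 32232 = 70634.868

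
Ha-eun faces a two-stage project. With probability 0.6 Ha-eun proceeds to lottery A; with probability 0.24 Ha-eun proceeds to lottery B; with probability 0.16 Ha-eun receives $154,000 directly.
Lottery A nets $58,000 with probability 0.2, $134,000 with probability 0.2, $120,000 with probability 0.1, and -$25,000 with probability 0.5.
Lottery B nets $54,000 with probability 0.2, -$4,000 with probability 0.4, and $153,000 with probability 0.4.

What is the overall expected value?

$64,276

EV(A) = 0.2 × 58000 + 0.2 × 134000 + 0.1 × 120000 + 0.5 × (-25000) = 11600 + 26800 + 12000 − 12500 = 37900
EV(B) = 0.2 × 54000 + 0.4 × (-4000) + 0.4 × 153000 = 10800 − 1600 + 61200 = 70400
Branch C: 154000 (certain)
Overall = 0.6 × 37900 + 0.24 × 70400 + 0.16 × 154000 = 22740 + 16896 + 24640 = 64276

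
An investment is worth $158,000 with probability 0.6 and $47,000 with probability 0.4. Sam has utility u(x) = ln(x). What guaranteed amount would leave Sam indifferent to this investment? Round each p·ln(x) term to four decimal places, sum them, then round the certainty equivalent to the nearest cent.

$97,284.99

E[u] = 0.6·ln(158000) + 0.4·ln(47000) = 7.1822 + 4.3032 = 11.4854
CE = e^11.4854 ≈ 97284.99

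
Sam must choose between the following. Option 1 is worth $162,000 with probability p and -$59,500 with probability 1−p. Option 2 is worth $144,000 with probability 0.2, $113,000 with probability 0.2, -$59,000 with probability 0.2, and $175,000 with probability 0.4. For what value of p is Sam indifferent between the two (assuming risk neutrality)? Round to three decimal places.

EV(Option 2) = 0.2 × 144000 + 0.2 × 113000 + 0.2 × (-59000) + 0.4 × 175000 = 28800 + 22600 − 11800 + 70000 = 109600
p·162000 + (1−p)·(-59500) = 109600
221500p − 59500 = 109600
p = (109600 + 59500) / 221500

p = 0.763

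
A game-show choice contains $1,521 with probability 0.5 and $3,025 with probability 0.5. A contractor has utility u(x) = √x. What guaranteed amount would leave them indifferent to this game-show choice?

E[u] = 0.5·√1521 + 0.5·√3025 = 0.5·39 + 0.5·55 = 47
CE = (47)² = 2209

$2,209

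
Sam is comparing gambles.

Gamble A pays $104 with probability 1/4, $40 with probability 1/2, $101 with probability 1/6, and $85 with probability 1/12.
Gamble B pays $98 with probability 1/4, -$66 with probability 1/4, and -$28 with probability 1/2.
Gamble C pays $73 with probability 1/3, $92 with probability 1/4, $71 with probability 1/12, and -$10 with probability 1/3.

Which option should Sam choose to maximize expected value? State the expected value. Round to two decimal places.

Gamble A = 1/4 × 104 + 1/2 × 40 + 1/6 × 101 + 1/12 × 85 = 26 + 20 + 16.8333 + 7.0833 = 69.9167
Gamble B = 1/4 × 98 + 1/4 × (-66) + 1/2 × (-28) = 24.5 − 16.5 − 14 = -6
Gamble C = 1/3 × 73 + 1/4 × 92 + 1/12 × 71 + 1/3 × (-10) = 24.3333 + 23 + 5.9167 − 3.3333 = 49.9167

Gamble A ($69.92)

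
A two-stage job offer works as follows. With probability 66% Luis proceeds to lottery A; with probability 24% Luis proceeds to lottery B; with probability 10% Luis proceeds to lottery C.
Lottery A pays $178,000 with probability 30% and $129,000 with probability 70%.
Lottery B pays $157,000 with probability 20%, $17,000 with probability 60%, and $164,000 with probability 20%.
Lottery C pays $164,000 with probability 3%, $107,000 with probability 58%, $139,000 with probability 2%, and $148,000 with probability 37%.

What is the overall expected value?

$125,150

EV(A) = 0.3 × 178000 + 0.7 × 129000 = 53400 + 90300 = 143700
EV(B) = 0.2 × 157000 + 0.6 × 17000 + 0.2 × 164000 = 31400 + 10200 + 32800 = 74400
EV(C) = 0.03 × 164000 + 0.58 × 107000 + 0.02 × 139000 + 0.37 × 148000 = 4920 + 62060 + 2780 + 54760 = 124520
Overall = 0.66 × 143700 + 0.24 × 74400 + 0.1 × 124520 = 94842 + 17856 + 12452 = 125150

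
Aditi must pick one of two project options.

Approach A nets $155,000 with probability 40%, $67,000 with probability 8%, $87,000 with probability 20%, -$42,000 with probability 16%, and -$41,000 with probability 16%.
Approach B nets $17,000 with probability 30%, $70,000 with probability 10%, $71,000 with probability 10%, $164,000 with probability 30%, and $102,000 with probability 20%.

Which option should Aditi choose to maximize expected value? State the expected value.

Approach B ($88,800)

Approach A = 0.4 × 155000 + 0.08 × 67000 + 0.2 × 87000 + 0.16 × (-42000) + 0.16 × (-41000) = 62000 + 5360 + 17400 − 6720 − 6560 = 71480
Approach B = 0.3 × 17000 + 0.1 × 70000 + 0.1 × 71000 + 0.3 × 164000 + 0.2 × 102000 = 5100 + 7000 + 7100 + 49200 + 20400 = 88800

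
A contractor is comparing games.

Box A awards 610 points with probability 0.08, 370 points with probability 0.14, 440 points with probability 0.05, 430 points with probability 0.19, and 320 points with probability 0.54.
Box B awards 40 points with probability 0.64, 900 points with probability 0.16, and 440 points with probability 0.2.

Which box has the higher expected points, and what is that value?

Box A = 0.08 × 610 + 0.14 × 370 + 0.05 × 440 + 0.19 × 430 + 0.54 × 320 = 48.8 + 51.8 + 22 + 81.7 + 172.8 = 377.1
Box B = 0.64 × 40 + 0.16 × 900 + 0.2 × 440 = 25.6 + 144 + 88 = 257.6

Box A (377.1 points)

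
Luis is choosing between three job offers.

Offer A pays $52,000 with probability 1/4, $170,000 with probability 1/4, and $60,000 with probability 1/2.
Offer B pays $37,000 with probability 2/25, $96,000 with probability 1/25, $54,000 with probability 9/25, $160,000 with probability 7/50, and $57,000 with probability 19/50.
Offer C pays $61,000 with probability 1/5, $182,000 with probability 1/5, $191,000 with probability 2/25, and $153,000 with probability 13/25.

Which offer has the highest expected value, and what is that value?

Offer C ($143,440)

Offer A = 1/4 × 52000 + 1/4 × 170000 + 1/2 × 60000 = 13000 + 42500 + 30000 = 85500
Offer B = 2/25 × 37000 + 1/25 × 96000 + 9/25 × 54000 + 7/50 × 160000 + 19/50 × 57000 = 2960 + 3840 + 19440 + 22400 + 21660 = 70300
Offer C = 1/5 × 61000 + 1/5 × 182000 + 2/25 × 191000 + 13/25 × 153000 = 12200 + 36400 + 15280 + 79560 = 143440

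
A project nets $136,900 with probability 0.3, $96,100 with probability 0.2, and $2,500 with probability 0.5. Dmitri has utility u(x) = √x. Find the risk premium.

$22,336

E[u] = 0.3·√136900 + 0.2·√96100 + 0.5·√2500 = 0.3·370 + 0.2·310 + 0.5·50 = 198
CE = (198)² = 39204
Risk premium = EV − CE = 61540 − 39204 = 22336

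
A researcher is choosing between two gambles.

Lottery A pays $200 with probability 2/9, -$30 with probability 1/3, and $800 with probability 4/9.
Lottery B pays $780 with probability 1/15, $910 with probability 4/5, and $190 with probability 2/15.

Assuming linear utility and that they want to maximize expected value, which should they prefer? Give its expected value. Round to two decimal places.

Lottery A = 2/9 × 200 + 1/3 × (-30) + 4/9 × 800 = 44.4444 − 10 + 355.5556 = 390
Lottery B = 1/15 × 780 + 4/5 × 910 + 2/15 × 190 = 52 + 728 + 25.3333 = 805.3333

Lottery B ($805.33)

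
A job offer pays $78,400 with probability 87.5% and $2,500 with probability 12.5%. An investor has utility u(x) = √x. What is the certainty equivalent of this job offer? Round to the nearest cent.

$63,126.56

E[u] = 0.875·√78400 + 0.125·√2500 = 0.875·280 + 0.125·50 = 251.25
CE = (251.25)² = 63126.5625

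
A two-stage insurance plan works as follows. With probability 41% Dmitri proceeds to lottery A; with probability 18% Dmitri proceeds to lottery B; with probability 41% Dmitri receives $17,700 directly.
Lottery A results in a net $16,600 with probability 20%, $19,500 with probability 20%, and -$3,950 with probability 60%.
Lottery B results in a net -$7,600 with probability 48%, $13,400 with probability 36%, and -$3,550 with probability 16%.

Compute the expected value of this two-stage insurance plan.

$9,354.94

EV(A) = 0.2 × 16600 + 0.2 × 19500 + 0.6 × (-3950) = 3320 + 3900 − 2370 = 4850
EV(B) = 0.48 × (-7600) + 0.36 × 13400 + 0.16 × (-3550) = -3648 + 4824 − 568 = 608
Branch C: 17700 (certain)
Overall = 0.41 × 4850 + 0.18 × 608 + 0.41 × 17700 = 1988.5 + 109.44 + 7257 = 9354.94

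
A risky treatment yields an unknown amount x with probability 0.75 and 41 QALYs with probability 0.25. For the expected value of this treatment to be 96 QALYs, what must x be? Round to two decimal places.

x = 114.33 QALYs

0.75·x + 0.25·41 = 96
0.75·x = 96 − 10.25 = 85.75
x = 85.75 / 0.75 = 114.3333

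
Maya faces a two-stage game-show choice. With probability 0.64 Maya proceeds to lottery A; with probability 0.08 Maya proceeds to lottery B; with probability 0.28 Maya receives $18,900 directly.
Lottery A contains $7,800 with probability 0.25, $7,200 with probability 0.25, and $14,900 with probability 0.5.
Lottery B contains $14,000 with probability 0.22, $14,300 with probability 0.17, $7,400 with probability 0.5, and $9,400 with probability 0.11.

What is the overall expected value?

$13,279.60

EV(A) = 0.25 × 7800 + 0.25 × 7200 + 0.5 × 14900 = 1950 + 1800 + 7450 = 11200
EV(B) = 0.22 × 14000 + 0.17 × 14300 + 0.5 × 7400 + 0.11 × 9400 = 3080 + 2431 + 3700 + 1034 = 10245
Branch C: 18900 (certain)
Overall = 0.64 × 11200 + 0.08 × 10245 + 0.28 × 18900 = 7168 + 819.6 + 5292 = 13279.6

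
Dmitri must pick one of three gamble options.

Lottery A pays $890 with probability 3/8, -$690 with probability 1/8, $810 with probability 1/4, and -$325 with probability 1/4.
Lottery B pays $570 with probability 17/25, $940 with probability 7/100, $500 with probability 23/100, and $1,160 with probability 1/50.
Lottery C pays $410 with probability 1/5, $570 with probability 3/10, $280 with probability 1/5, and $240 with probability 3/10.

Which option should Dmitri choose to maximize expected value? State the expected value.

Lottery A = 3/8 × 890 + 1/8 × (-690) + 1/4 × 810 + 1/4 × (-325) = 333.75 − 86.25 + 202.5 − 81.25 = 368.75
Lottery B = 17/25 × 570 + 7/100 × 940 + 23/100 × 500 + 1/50 × 1160 = 387.6 + 65.8 + 115 + 23.2 = 591.6
Lottery C = 1/5 × 410 + 3/10 × 570 + 1/5 × 280 + 3/10 × 240 = 82 + 171 + 56 + 72 = 381

Lottery B ($591.60)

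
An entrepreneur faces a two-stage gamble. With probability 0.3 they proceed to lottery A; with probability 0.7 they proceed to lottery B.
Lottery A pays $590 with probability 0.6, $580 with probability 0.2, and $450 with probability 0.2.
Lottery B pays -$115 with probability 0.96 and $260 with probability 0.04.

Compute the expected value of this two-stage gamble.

$98

EV(A) = 0.6 × 590 + 0.2 × 580 + 0.2 × 450 = 354 + 116 + 90 = 560
EV(B) = 0.96 × (-115) + 0.04 × 260 = -110.4 + 10.4 = -100
Overall = 0.3 × 560 + 0.7 × (-100) = 168 − 70 = 98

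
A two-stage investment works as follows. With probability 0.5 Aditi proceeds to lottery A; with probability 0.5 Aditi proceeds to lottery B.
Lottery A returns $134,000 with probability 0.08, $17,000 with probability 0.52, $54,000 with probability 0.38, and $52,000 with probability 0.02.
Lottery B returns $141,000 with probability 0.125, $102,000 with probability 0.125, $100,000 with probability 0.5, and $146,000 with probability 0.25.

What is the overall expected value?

$78,997.50

EV(A) = 0.08 × 134000 + 0.52 × 17000 + 0.38 × 54000 + 0.02 × 52000 = 10720 + 8840 + 20520 + 1040 = 41120
EV(B) = 0.125 × 141000 + 0.125 × 102000 + 0.5 × 100000 + 0.25 × 146000 = 17625 + 12750 + 50000 + 36500 = 116875
Overall = 0.5 × 41120 + 0.5 × 116875 = 20560 + 58437.5 = 78997.5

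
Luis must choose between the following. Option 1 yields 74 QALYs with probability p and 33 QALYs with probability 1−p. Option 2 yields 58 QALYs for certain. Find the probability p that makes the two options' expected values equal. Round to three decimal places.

p·74 + (1−p)·33 = 58
41p + 33 = 58
p = (58 − 33) / 41

p = 0.610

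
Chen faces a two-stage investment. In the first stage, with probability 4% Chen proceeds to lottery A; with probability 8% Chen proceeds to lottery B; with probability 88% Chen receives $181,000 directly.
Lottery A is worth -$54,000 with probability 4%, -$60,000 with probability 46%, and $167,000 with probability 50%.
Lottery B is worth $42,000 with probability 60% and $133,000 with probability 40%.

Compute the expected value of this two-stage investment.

$167,701.60

EV(A) = 0.04 × (-54000) + 0.46 × (-60000) + 0.5 × 167000 = -2160 − 27600 + 83500 = 53740
EV(B) = 0.6 × 42000 + 0.4 × 133000 = 25200 + 53200 = 78400
Branch C: 181000 (certain)
Overall = 0.04 × 53740 + 0.08 × 78400 + 0.88 × 181000 = 2149.6 + 6272 + 159280 = 167701.6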